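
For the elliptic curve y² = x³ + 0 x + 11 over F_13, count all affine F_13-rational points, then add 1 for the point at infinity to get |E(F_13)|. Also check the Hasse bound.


Affine points = {(1, 5), (1, 8), (3, 5), (3, 8), (4, 6), (4, 7), (7, 4), (7, 9), (8, 4), (8, 9), (9, 5), (9, 8), (10, 6), (10, 7), (11, 4), (11, 9), (12, 6), (12, 7)}; affine count = 18; |E(F_13)| = 19.

Discriminant check: Δ ∝ 4a³ + 27b² = 4·0³ + 27·11² = 4·0 + 27·121 ≡ 4 (mod 13). Nonzero ⇒ E is nonsingular.
For each x ∈ F_13, compute rhs = x³ + 0·x + 11 mod 13, then count y ∈ F_13 with y² ≡ rhs.
  x = 0: rhs = 11, matching y values: none (0 points).
  x = 1: rhs = 12, matching y values: 5, 8 (2 points).
  x = 2: rhs = 6, matching y values: none (0 points).
  x = 3: rhs = 12, matching y values: 5, 8 (2 points).
  x = 4: rhs = 10, matching y values: 6, 7 (2 points).
  x = 5: rhs = 6, matching y values: none (0 points).
  x = 6: rhs = 6, matching y values: none (0 points).
  x = 7: rhs = 3, matching y values: 4, 9 (2 points).
  x = 8: rhs = 3, matching y values: 4, 9 (2 points).
  x = 9: rhs = 12, matching y values: 5, 8 (2 points).
  x = 10: rhs = 10, matching y values: 6, 7 (2 points).
  x = 11: rhs = 3, matching y values: 4, 9 (2 points).
  x = 12: rhs = 10, matching y values: 6, 7 (2 points).
Total affine count: 18.
Full point count |E(F_13)| = 18 + 1 = 19.
Hasse bound: |19 − (13+1)| = |5| = 5 ≤ 2√13 ≈ 7.2111 ✓.


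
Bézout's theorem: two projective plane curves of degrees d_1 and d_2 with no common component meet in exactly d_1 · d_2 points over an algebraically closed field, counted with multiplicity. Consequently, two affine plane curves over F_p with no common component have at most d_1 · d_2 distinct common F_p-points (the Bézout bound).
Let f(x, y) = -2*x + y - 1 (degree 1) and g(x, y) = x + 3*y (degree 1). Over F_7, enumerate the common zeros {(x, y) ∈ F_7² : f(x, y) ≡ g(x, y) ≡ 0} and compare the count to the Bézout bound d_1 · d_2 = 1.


Common zeros: ∅; count = 0; Bézout bound = 1.

deg(f) = 1, deg(g) = 1, so Bézout bound = 1.
Scan x ∈ F_7. For each x, list the y ∈ F_7 with f(x, y) ≡ 0 and those with g(x, y) ≡ 0 (mod 7); the common zeros in that column are the intersection.
  x = 0: f ≡ 0 at y ∈ {1}; g ≡ 0 at y ∈ {0}; common: ∅.
  x = 1: f ≡ 0 at y ∈ {3}; g ≡ 0 at y ∈ {2}; common: ∅.
  x = 2: f ≡ 0 at y ∈ {5}; g ≡ 0 at y ∈ {4}; common: ∅.
  x = 3: f ≡ 0 at y ∈ {0}; g ≡ 0 at y ∈ {6}; common: ∅.
  x = 4: f ≡ 0 at y ∈ {2}; g ≡ 0 at y ∈ {1}; common: ∅.
  x = 5: f ≡ 0 at y ∈ {4}; g ≡ 0 at y ∈ {3}; common: ∅.
  x = 6: f ≡ 0 at y ∈ {6}; g ≡ 0 at y ∈ {5}; common: ∅.
Collecting: common zeros = ∅, so the count is 0.
Comparison with the Bézout bound: 0 ≤ 1 = deg(f)·deg(g), as expected for curves with no common component (the affine F_7-count falls short of the bound because intersections may lie at infinity, over extension fields, or carry multiplicity).


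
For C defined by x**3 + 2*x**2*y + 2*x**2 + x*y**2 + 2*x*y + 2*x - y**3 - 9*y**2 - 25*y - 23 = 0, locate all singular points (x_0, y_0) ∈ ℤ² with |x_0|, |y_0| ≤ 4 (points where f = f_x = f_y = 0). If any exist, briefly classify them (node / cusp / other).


Singular points: {(1, -3)}; classification: node.

Compute partial derivatives:
  f_x = 3*x**2 + 4*x*y + 4*x + y**2 + 2*y + 2.
  f_y = 2*x**2 + 2*x*y + 2*x - 3*y**2 - 18*y - 25.
Scan x_0 ∈ {−4, ..., 4}. For each x_0, f_y(x_0, y) is a polynomial in y; find its integer roots y ∈ {−4, ..., 4}, then test f_x and f at those candidates.
  x = -4: f_y(-4, y) = -3*y**2 - 26*y - 1; no integer root y with |y| ≤ 4.
  x = -3: f_y(-3, y) = -3*y**2 - 24*y - 13; no integer root y with |y| ≤ 4.
  x = -2: f_y(-2, y) = -3*y**2 - 22*y - 21; no integer root y with |y| ≤ 4.
  x = -1: f_y(-1, y) = -3*y**2 - 20*y - 25; no integer root y with |y| ≤ 4.
  x = 0: f_y(0, y) = -3*y**2 - 18*y - 25; no integer root y with |y| ≤ 4.
  x = 1: f_y(1, y) = -3*y**2 - 16*y - 21; vanishes at y ∈ {-3}. (1, -3): f_x = 0, f = 0 — SINGULAR.
  x = 2: f_y(2, y) = -3*y**2 - 14*y - 13; no integer root y with |y| ≤ 4.
  x = 3: f_y(3, y) = -3*y**2 - 12*y - 1; no integer root y with |y| ≤ 4.
  x = 4: f_y(4, y) = -3*y**2 - 10*y + 15; no integer root y with |y| ≤ 4.
Only singular point on the grid: (1, -3).
Classify: substitute x = 1 + u, y = -3 + v and expand: f = u**3 + 2*u**2*v - u**2 + u*v**2 - v**3 + v**2.
No constant or linear terms (consistent with a singular point). Quadratic part: -u**2 + v**2. Cubic part: u**3 + 2*u**2*v + u*v**2 - v**3.
The quadratic part v**2 - u**2 = (v − u)(v + u) splits into two distinct linear factors, so there are two distinct tangent lines y − -3 = ±(x − 1) — this is a node (ordinary double point).
Classification: node.


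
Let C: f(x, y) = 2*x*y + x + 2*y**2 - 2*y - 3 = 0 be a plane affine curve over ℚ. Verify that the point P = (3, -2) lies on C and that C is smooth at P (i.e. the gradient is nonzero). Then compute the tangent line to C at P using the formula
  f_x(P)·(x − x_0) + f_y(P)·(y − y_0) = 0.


Tangent line at P: -3*x - 4*y + 1 = 0.

Step 1: f(3, -2) = 0, so P lies on C.
Step 2: partial derivatives
  f_x(x, y) = 2*y + 1, f_y(x, y) = 2*x + 4*y - 2.
  f_x(P) = -3, f_y(P) = -4 (gradient nonzero, so P is smooth).
Step 3: tangent line at P: -3·(x − 3) + -4·(y − -2) = 0.
Expanding: -3*x - 4*y + 1 = 0.


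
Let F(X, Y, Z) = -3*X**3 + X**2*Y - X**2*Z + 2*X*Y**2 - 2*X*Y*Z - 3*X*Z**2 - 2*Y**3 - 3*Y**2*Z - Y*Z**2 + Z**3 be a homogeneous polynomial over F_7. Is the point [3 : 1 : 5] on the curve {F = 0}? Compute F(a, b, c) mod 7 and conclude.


F(3,1,5) ≡ 4 (mod 7); P is NOT on the curve.

Evaluate F(3, 1, 5) term-by-term (mod 7).
  -3*X**3 ↦ -3·27·1·1 = -81
  X**2*Y ↦ 1·9·1·1 = 9
  -X**2*Z ↦ -1·9·1·5 = -45
  2*X*Y**2 ↦ 2·3·1·1 = 6
  -2*X*Y*Z ↦ -2·3·1·5 = -30
  -3*X*Z**2 ↦ -3·3·1·25 = -225
  -2*Y**3 ↦ -2·1·1·1 = -2
  -3*Y**2*Z ↦ -3·1·1·5 = -15
  -Y*Z**2 ↦ -1·1·1·25 = -25
  Z**3 ↦ 1·1·1·125 = 125
Sum: F(3, 1, 5) = (-81) + (9) + (-45) + (6) + (-30) + (-225) + (-2) + (-15) + (-25) + (125) = -283.
Reducing mod 7: -283 ≡ 4 (mod 7).
Since F(a, b, c) ≡ 4 ≠ 0 (mod 7), P does NOT lie on the curve.


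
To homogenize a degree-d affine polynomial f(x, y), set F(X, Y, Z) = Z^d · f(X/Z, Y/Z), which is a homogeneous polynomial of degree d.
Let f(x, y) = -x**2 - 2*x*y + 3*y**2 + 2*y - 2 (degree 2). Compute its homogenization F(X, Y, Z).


F(X, Y, Z) = -X**2 - 2*X*Y + 3*Y**2 + 2*Y*Z - 2*Z**2

deg(f) = 2.
Substitute x = X/Z, y = Y/Z into f, then multiply by Z^2.
  monomial -1·x^2·y^0 ↦ -1·X^2·Y^0·Z^0.
  monomial -2·x^1·y^1 ↦ -2·X^1·Y^1·Z^0.
  monomial 3·x^0·y^2 ↦ 3·X^0·Y^2·Z^0.
  monomial 2·x^0·y^1 ↦ 2·X^0·Y^1·Z^1.
  monomial -2·x^0·y^0 ↦ -2·X^0·Y^0·Z^2.
Collecting: F(X, Y, Z) = -X**2 - 2*X*Y + 3*Y**2 + 2*Y*Z - 2*Z**2.


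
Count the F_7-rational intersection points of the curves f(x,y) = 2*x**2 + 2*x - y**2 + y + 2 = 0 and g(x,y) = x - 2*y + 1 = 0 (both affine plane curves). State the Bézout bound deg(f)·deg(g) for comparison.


Common zeros: {(5, 3)}; count = 1; Bézout bound = 2.

deg(f) = 2, deg(g) = 1, so Bézout bound = 2.
Scan x ∈ F_7. For each x, list the y ∈ F_7 with f(x, y) ≡ 0 and those with g(x, y) ≡ 0 (mod 7); the common zeros in that column are the intersection.
  x = 0: f ≡ 0 at y ∈ {2, 6}; g ≡ 0 at y ∈ {4}; common: ∅.
  x = 1: f ≡ 0 at y ∈ {3, 5}; g ≡ 0 at y ∈ {1}; common: ∅.
  x = 2: f ≡ 0 at y ∈ {0, 1}; g ≡ 0 at y ∈ {5}; common: ∅.
  x = 3: f ≡ 0 at y ∈ {4}; g ≡ 0 at y ∈ {2}; common: ∅.
  x = 4: f ≡ 0 at y ∈ {0, 1}; g ≡ 0 at y ∈ {6}; common: ∅.
  x = 5: f ≡ 0 at y ∈ {3, 5}; g ≡ 0 at y ∈ {3}; common: {3}.
  x = 6: f ≡ 0 at y ∈ {2, 6}; g ≡ 0 at y ∈ {0}; common: ∅.
Collecting: common zeros = {(5, 3)}, so the count is 1.
Comparison with the Bézout bound: 1 ≤ 2 = deg(f)·deg(g), as expected for curves with no common component (the affine F_7-count falls short of the bound because intersections may lie at infinity, over extension fields, or carry multiplicity).


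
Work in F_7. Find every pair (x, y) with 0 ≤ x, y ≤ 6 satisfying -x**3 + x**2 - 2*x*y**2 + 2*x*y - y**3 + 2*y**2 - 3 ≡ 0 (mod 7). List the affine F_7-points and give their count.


Affine F_7-points: {(0, 4), (0, 6), (1, 2), (2, 0), (3, 0), (5, 5), (6, 1)}; count = 7.

For each of the 49 pairs (x, y) ∈ F_7², evaluate f(x, y) mod 7. Record the zeros.
  x = 0: [0↦4, 1↦5, 2↦4, 3↦2, 4↦0, 5↦6, 6↦0]  zeros at y ∈ {4, 6}
  x = 1: [0↦4, 1↦5, 2↦0, 3↦4, 4↦4, 5↦1, 6↦3]  zeros at y ∈ {2}
  x = 2: [0↦0, 1↦1, 2↦6, 3↦2, 4↦4, 5↦6, 6↦2]  zeros at y ∈ {0}
  x = 3: [0↦0, 1↦1, 2↦2, 3↦4, 4↦1, 5↦1, 6↦5]  zeros at y ∈ {0}
  x = 4: [0↦5, 1↦6, 2↦3, 3↦4, 4↦3, 5↦1, 6↦6]  zeros at y ∈ ∅
  x = 5: [0↦2, 1↦3, 2↦3, 3↦3, 4↦4, 5↦0, 6↦6]  zeros at y ∈ {5}
  x = 6: [0↦6, 1↦0, 2↦3, 3↦2, 4↦5, 5↦6, 6↦6]  zeros at y ∈ {1}
Collecting zeros: affine points = {(0, 4), (0, 6), (1, 2), (2, 0), (3, 0), (5, 5), (6, 1)}.
Total count |C(F_7)_aff| = 7.


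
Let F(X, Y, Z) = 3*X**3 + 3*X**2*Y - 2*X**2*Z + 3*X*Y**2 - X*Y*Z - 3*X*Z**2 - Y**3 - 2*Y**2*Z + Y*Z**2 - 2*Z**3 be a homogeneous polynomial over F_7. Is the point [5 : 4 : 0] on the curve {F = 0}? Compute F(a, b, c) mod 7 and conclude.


F(5,4,0) ≡ 4 (mod 7); P is NOT on the curve.

Evaluate F(5, 4, 0) term-by-term (mod 7).
  3*X**3 ↦ 3·125·1·1 = 375
  3*X**2*Y ↦ 3·25·4·1 = 300
  -2*X**2*Z ↦ -2·25·1·0 = 0
  3*X*Y**2 ↦ 3·5·16·1 = 240
  -X*Y*Z ↦ -1·5·4·0 = 0
  -3*X*Z**2 ↦ -3·5·1·0 = 0
  -Y**3 ↦ -1·1·64·1 = -64
  -2*Y**2*Z ↦ -2·1·16·0 = 0
  Y*Z**2 ↦ 1·1·4·0 = 0
  -2*Z**3 ↦ -2·1·1·0 = 0
Sum: F(5, 4, 0) = (375) + (300) + (0) + (240) + (0) + (0) + (-64) + (0) + (0) + (0) = 851.
Reducing mod 7: 851 ≡ 4 (mod 7).
Since F(a, b, c) ≡ 4 ≠ 0 (mod 7), P does NOT lie on the curve.


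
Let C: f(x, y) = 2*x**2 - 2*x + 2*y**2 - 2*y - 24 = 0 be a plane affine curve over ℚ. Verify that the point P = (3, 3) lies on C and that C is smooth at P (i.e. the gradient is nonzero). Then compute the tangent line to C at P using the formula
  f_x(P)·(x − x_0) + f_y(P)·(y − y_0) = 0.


Tangent line at P: 10*x + 10*y - 60 = 0.

Step 1: f(3, 3) = 0, so P lies on C.
Step 2: partial derivatives
  f_x(x, y) = 4*x - 2, f_y(x, y) = 4*y - 2.
  f_x(P) = 10, f_y(P) = 10 (gradient nonzero, so P is smooth).
Step 3: tangent line at P: 10·(x − 3) + 10·(y − 3) = 0.
Expanding: 10*x + 10*y - 60 = 0.


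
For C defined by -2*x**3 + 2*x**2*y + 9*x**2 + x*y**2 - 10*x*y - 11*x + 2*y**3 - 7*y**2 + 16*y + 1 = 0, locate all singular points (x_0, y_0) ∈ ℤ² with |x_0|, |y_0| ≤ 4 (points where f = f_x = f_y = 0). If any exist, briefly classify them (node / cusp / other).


Singular points: {(2, 1)}; classification: node.

Compute partial derivatives:
  f_x = -6*x**2 + 4*x*y + 18*x + y**2 - 10*y - 11.
  f_y = 2*x**2 + 2*x*y - 10*x + 6*y**2 - 14*y + 16.
Scan x_0 ∈ {−4, ..., 4}. For each x_0, f_y(x_0, y) is a polynomial in y; find its integer roots y ∈ {−4, ..., 4}, then test f_x and f at those candidates.
  x = -4: f_y(-4, y) = 6*y**2 - 22*y + 88; no integer root y with |y| ≤ 4.
  x = -3: f_y(-3, y) = 6*y**2 - 20*y + 64; no integer root y with |y| ≤ 4.
  x = -2: f_y(-2, y) = 6*y**2 - 18*y + 44; no integer root y with |y| ≤ 4.
  x = -1: f_y(-1, y) = 6*y**2 - 16*y + 28; no integer root y with |y| ≤ 4.
  x = 0: f_y(0, y) = 6*y**2 - 14*y + 16; no integer root y with |y| ≤ 4.
  x = 1: f_y(1, y) = 6*y**2 - 12*y + 8; no integer root y with |y| ≤ 4.
  x = 2: f_y(2, y) = 6*y**2 - 10*y + 4; vanishes at y ∈ {1}. (2, 1): f_x = 0, f = 0 — SINGULAR.
  x = 3: f_y(3, y) = 6*y**2 - 8*y + 4; no integer root y with |y| ≤ 4.
  x = 4: f_y(4, y) = 6*y**2 - 6*y + 8; no integer root y with |y| ≤ 4.
Only singular point on the grid: (2, 1).
Classify: substitute x = 2 + u, y = 1 + v and expand: f = -2*u**3 + 2*u**2*v - u**2 + u*v**2 + 2*v**3 + v**2.
No constant or linear terms (consistent with a singular point). Quadratic part: -u**2 + v**2. Cubic part: -2*u**3 + 2*u**2*v + u*v**2 + 2*v**3.
The quadratic part v**2 - u**2 = (v − u)(v + u) splits into two distinct linear factors, so there are two distinct tangent lines y − 1 = ±(x − 2) — this is a node (ordinary double point).
Classification: node.


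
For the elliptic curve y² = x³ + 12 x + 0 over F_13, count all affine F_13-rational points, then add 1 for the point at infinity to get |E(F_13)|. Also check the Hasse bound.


Affine points = {(0, 0), (1, 0), (5, 4), (5, 9), (8, 6), (8, 7), (12, 0)}; affine count = 7; |E(F_13)| = 8.

Discriminant check: Δ ∝ 4a³ + 27b² = 4·12³ + 27·0² = 4·1728 + 27·0 ≡ 9 (mod 13). Nonzero ⇒ E is nonsingular.
For each x ∈ F_13, compute rhs = x³ + 12·x + 0 mod 13, then count y ∈ F_13 with y² ≡ rhs.
  x = 0: rhs = 0, matching y values: 0 (1 points).
  x = 1: rhs = 0, matching y values: 0 (1 points).
  x = 2: rhs = 6, matching y values: none (0 points).
  x = 3: rhs = 11, matching y values: none (0 points).
  x = 4: rhs = 8, matching y values: none (0 points).
  x = 5: rhs = 3, matching y values: 4, 9 (2 points).
  x = 6: rhs = 2, matching y values: none (0 points).
  x = 7: rhs = 11, matching y values: none (0 points).
  x = 8: rhs = 10, matching y values: 6, 7 (2 points).
  x = 9: rhs = 5, matching y values: none (0 points).
  x = 10: rhs = 2, matching y values: none (0 points).
  x = 11: rhs = 7, matching y values: none (0 points).
  x = 12: rhs = 0, matching y values: 0 (1 points).
Total affine count: 7.
Full point count |E(F_13)| = 7 + 1 = 8.
Hasse bound: |8 − (13+1)| = |-6| = 6 ≤ 2√13 ≈ 7.2111 ✓.


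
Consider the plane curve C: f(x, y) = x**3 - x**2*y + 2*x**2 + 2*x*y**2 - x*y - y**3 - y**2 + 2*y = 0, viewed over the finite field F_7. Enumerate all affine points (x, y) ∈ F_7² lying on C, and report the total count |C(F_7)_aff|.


Affine F_7-points: {(0, 0), (0, 1), (0, 5), (2, 1), (3, 4), (4, 1), (4, 5), (5, 0), (5, 2), (6, 5)}; count = 10.

For each of the 49 pairs (x, y) ∈ F_7², evaluate f(x, y) mod 7. Record the zeros.
  x = 0: [0↦0, 1↦0, 2↦6, 3↦5, 4↦5, 5↦0, 6↦5]  zeros at y ∈ {0, 1, 5}
  x = 1: [0↦3, 1↦3, 2↦6, 3↦6, 4↦4, 5↦1, 6↦5]  zeros at y ∈ ∅
  x = 2: [0↦2, 1↦0, 2↦5, 3↦4, 4↦5, 5↦2, 6↦3]  zeros at y ∈ {1}
  x = 3: [0↦3, 1↦4, 2↦2, 3↦5, 4↦0, 5↦2, 6↦5]  zeros at y ∈ {4}
  x = 4: [0↦5, 1↦0, 2↦3, 3↦1, 4↦2, 5↦0, 6↦3]  zeros at y ∈ {1, 5}
  x = 5: [0↦0, 1↦1, 2↦0, 3↦5, 4↦3, 5↦2, 6↦3]  zeros at y ∈ {0, 2}
  x = 6: [0↦1, 1↦6, 2↦6, 3↦2, 4↦2, 5↦0, 6↦4]  zeros at y ∈ {5}
Collecting zeros: affine points = {(0, 0), (0, 1), (0, 5), (2, 1), (3, 4), (4, 1), (4, 5), (5, 0), (5, 2), (6, 5)}.
Total count |C(F_7)_aff| = 10.


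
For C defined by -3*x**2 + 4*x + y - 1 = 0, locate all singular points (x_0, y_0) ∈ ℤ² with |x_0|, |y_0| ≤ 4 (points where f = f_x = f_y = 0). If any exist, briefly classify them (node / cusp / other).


No singular points in the scanned grid; C is smooth there.

Compute partial derivatives:
  f_x = 4 - 6*x.
  f_y = 1.
f_y = 1 is a nonzero constant, so f_y never vanishes: no point (x, y) can satisfy f = f_x = f_y = 0. In particular no (x, y) ∈ {−4, ..., 4}² is singular; the curve is smooth.


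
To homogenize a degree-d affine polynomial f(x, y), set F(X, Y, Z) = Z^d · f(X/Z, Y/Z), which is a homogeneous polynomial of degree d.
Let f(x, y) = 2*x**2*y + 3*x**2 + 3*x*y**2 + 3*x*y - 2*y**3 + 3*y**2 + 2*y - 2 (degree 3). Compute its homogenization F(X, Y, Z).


F(X, Y, Z) = 2*X**2*Y + 3*X**2*Z + 3*X*Y**2 + 3*X*Y*Z - 2*Y**3 + 3*Y**2*Z + 2*Y*Z**2 - 2*Z**3

deg(f) = 3.
Substitute x = X/Z, y = Y/Z into f, then multiply by Z^3.
  monomial 2·x^2·y^1 ↦ 2·X^2·Y^1·Z^0.
  monomial 3·x^2·y^0 ↦ 3·X^2·Y^0·Z^1.
  monomial 3·x^1·y^2 ↦ 3·X^1·Y^2·Z^0.
  monomial 3·x^1·y^1 ↦ 3·X^1·Y^1·Z^1.
  monomial -2·x^0·y^3 ↦ -2·X^0·Y^3·Z^0.
  monomial 3·x^0·y^2 ↦ 3·X^0·Y^2·Z^1.
  monomial 2·x^0·y^1 ↦ 2·X^0·Y^1·Z^2.
  monomial -2·x^0·y^0 ↦ -2·X^0·Y^0·Z^3.
Collecting: F(X, Y, Z) = 2*X**2*Y + 3*X**2*Z + 3*X*Y**2 + 3*X*Y*Z - 2*Y**3 + 3*Y**2*Z + 2*Y*Z**2 - 2*Z**3.


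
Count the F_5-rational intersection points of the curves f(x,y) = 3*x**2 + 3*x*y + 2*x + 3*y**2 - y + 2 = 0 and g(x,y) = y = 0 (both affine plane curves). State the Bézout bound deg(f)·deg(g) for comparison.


Common zeros: {(3, 0)}; count = 1; Bézout bound = 2.

deg(f) = 2, deg(g) = 1, so Bézout bound = 2.
Scan x ∈ F_5. For each x, list the y ∈ F_5 with f(x, y) ≡ 0 and those with g(x, y) ≡ 0 (mod 5); the common zeros in that column are the intersection.
  x = 0: f ≡ 0 at y ∈ ∅; g ≡ 0 at y ∈ {0}; common: ∅.
  x = 1: f ≡ 0 at y ∈ {3}; g ≡ 0 at y ∈ {0}; common: ∅.
  x = 2: f ≡ 0 at y ∈ {2, 3}; g ≡ 0 at y ∈ {0}; common: ∅.
  x = 3: f ≡ 0 at y ∈ {0, 4}; g ≡ 0 at y ∈ {0}; common: {0}.
  x = 4: f ≡ 0 at y ∈ {4}; g ≡ 0 at y ∈ {0}; common: ∅.
Collecting: common zeros = {(3, 0)}, so the count is 1.
Comparison with the Bézout bound: 1 ≤ 2 = deg(f)·deg(g), as expected for curves with no common component (the affine F_5-count falls short of the bound because intersections may lie at infinity, over extension fields, or carry multiplicity).


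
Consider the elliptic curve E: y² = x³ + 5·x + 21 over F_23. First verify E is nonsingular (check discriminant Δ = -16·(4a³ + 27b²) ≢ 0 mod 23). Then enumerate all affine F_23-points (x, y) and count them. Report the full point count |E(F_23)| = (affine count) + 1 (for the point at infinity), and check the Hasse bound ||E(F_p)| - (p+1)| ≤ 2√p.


Affine points = {(1, 2), (1, 21), (2, 4), (2, 19), (4, 6), (4, 17), (7, 10), (7, 13), (9, 6), (9, 17), (10, 6), (10, 17), (11, 2), (11, 21), (13, 11), (13, 12), (14, 11), (14, 12), (18, 3), (18, 20), (19, 11), (19, 12), (20, 5), (20, 18), (21, 7), (21, 16)}; affine count = 26; |E(F_23)| = 27.

Discriminant check: Δ ∝ 4a³ + 27b² = 4·5³ + 27·21² = 4·125 + 27·441 ≡ 10 (mod 23). Nonzero ⇒ E is nonsingular.
For each x ∈ F_23, compute rhs = x³ + 5·x + 21 mod 23, then count y ∈ F_23 with y² ≡ rhs.
  x = 0: rhs = 21, matching y values: none (0 points).
  x = 1: rhs = 4, matching y values: 2, 21 (2 points).
  x = 2: rhs = 16, matching y values: 4, 19 (2 points).
  x = 3: rhs = 17, matching y values: none (0 points).
  x = 4: rhs = 13, matching y values: 6, 17 (2 points).
  x = 5: rhs = 10, matching y values: none (0 points).
  x = 6: rhs = 14, matching y values: none (0 points).
  x = 7: rhs = 8, matching y values: 10, 13 (2 points).
  x = 8: rhs = 21, matching y values: none (0 points).
  x = 9: rhs = 13, matching y values: 6, 17 (2 points).
  x = 10: rhs = 13, matching y values: 6, 17 (2 points).
  x = 11: rhs = 4, matching y values: 2, 21 (2 points).
  x = 12: rhs = 15, matching y values: none (0 points).
  x = 13: rhs = 6, matching y values: 11, 12 (2 points).
  x = 14: rhs = 6, matching y values: 11, 12 (2 points).
  x = 15: rhs = 21, matching y values: none (0 points).
  x = 16: rhs = 11, matching y values: none (0 points).
  x = 17: rhs = 5, matching y values: none (0 points).
  x = 18: rhs = 9, matching y values: 3, 20 (2 points).
  x = 19: rhs = 6, matching y values: 11, 12 (2 points).
  x = 20: rhs = 2, matching y values: 5, 18 (2 points).
  x = 21: rhs = 3, matching y values: 7, 16 (2 points).
  x = 22: rhs = 15, matching y values: none (0 points).
Total affine count: 26.
Full point count |E(F_23)| = 26 + 1 = 27.
Hasse bound: |27 − (23+1)| = |3| = 3 ≤ 2√23 ≈ 9.5917 ✓.


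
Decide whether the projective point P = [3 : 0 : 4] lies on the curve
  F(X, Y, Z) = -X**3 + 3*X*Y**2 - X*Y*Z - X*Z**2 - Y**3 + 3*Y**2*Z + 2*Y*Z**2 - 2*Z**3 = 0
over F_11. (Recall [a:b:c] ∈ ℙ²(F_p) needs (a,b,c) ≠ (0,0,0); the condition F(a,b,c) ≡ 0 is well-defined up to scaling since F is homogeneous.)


F(3,0,4) ≡ 6 (mod 11); P is NOT on the curve.

Evaluate F(3, 0, 4) term-by-term (mod 11).
  -X**3 ↦ -1·27·1·1 = -27
  3*X*Y**2 ↦ 3·3·0·1 = 0
  -X*Y*Z ↦ -1·3·0·4 = 0
  -X*Z**2 ↦ -1·3·1·16 = -48
  -Y**3 ↦ -1·1·0·1 = 0
  3*Y**2*Z ↦ 3·1·0·4 = 0
  2*Y*Z**2 ↦ 2·1·0·16 = 0
  -2*Z**3 ↦ -2·1·1·64 = -128
Sum: F(3, 0, 4) = (-27) + (0) + (0) + (-48) + (0) + (0) + (0) + (-128) = -203.
Reducing mod 11: -203 ≡ 6 (mod 11).
Since F(a, b, c) ≡ 6 ≠ 0 (mod 11), P does NOT lie on the curve.


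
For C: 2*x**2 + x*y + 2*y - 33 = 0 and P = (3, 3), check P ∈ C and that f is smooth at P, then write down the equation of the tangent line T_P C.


Tangent line at P: 15*x + 5*y - 60 = 0.

Step 1: f(3, 3) = 0, so P lies on C.
Step 2: partial derivatives
  f_x(x, y) = 4*x + y, f_y(x, y) = x + 2.
  f_x(P) = 15, f_y(P) = 5 (gradient nonzero, so P is smooth).
Step 3: tangent line at P: 15·(x − 3) + 5·(y − 3) = 0.
Expanding: 15*x + 5*y - 60 = 0.


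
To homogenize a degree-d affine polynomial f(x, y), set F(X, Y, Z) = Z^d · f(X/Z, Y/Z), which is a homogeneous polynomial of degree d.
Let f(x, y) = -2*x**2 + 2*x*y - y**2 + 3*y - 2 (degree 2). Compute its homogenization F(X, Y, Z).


F(X, Y, Z) = -2*X**2 + 2*X*Y - Y**2 + 3*Y*Z - 2*Z**2

deg(f) = 2.
Substitute x = X/Z, y = Y/Z into f, then multiply by Z^2.
  monomial -2·x^2·y^0 ↦ -2·X^2·Y^0·Z^0.
  monomial 2·x^1·y^1 ↦ 2·X^1·Y^1·Z^0.
  monomial -1·x^0·y^2 ↦ -1·X^0·Y^2·Z^0.
  monomial 3·x^0·y^1 ↦ 3·X^0·Y^1·Z^1.
  monomial -2·x^0·y^0 ↦ -2·X^0·Y^0·Z^2.
Collecting: F(X, Y, Z) = -2*X**2 + 2*X*Y - Y**2 + 3*Y*Z - 2*Z**2.


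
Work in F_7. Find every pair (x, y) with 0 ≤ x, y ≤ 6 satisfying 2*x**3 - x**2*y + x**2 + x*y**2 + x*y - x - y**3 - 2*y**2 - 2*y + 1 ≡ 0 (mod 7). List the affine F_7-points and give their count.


Affine F_7-points: {(2, 1), (2, 5), (5, 2), (6, 1)}; count = 4.

For each of the 49 pairs (x, y) ∈ F_7², evaluate f(x, y) mod 7. Record the zeros.
  x = 0: [0↦1, 1↦3, 2↦2, 3↦6, 4↦2, 5↦5, 6↦2]  zeros at y ∈ ∅
  x = 1: [0↦3, 1↦6, 2↦1, 3↦3, 4↦6, 5↦4, 6↦5]  zeros at y ∈ ∅
  x = 2: [0↦5, 1↦0, 2↦3, 3↦1, 4↦2, 5↦0, 6↦3]  zeros at y ∈ {1, 5}
  x = 3: [0↦5, 1↦4, 2↦6, 3↦5, 4↦2, 5↦5, 6↦1]  zeros at y ∈ ∅
  x = 4: [0↦1, 1↦2, 2↦1, 3↦6, 4↦4, 5↦3, 6↦4]  zeros at y ∈ ∅
  x = 5: [0↦5, 1↦6, 2↦0, 3↦2, 4↦6, 5↦6, 6↦3]  zeros at y ∈ {2}
  x = 6: [0↦1, 1↦0, 2↦1, 3↦5, 4↦6, 5↦5, 6↦3]  zeros at y ∈ {1}
Collecting zeros: affine points = {(2, 1), (2, 5), (5, 2), (6, 1)}.
Total count |C(F_7)_aff| = 4.


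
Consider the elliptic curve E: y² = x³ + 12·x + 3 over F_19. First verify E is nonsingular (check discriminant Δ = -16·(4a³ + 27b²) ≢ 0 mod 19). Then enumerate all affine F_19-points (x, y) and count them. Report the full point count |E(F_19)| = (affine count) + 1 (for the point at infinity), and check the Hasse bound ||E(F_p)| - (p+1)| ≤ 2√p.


Affine points = {(1, 4), (1, 15), (2, 4), (2, 15), (3, 3), (3, 16), (4, 1), (4, 18), (5, 6), (5, 13), (6, 5), (6, 14), (9, 2), (9, 17), (13, 0), (15, 9), (15, 10), (16, 4), (16, 15), (17, 3), (17, 16), (18, 3), (18, 16)}; affine count = 23; |E(F_19)| = 24.

Discriminant check: Δ ∝ 4a³ + 27b² = 4·12³ + 27·3² = 4·1728 + 27·9 ≡ 11 (mod 19). Nonzero ⇒ E is nonsingular.
For each x ∈ F_19, compute rhs = x³ + 12·x + 3 mod 19, then count y ∈ F_19 with y² ≡ rhs.
  x = 0: rhs = 3, matching y values: none (0 points).
  x = 1: rhs = 16, matching y values: 4, 15 (2 points).
  x = 2: rhs = 16, matching y values: 4, 15 (2 points).
  x = 3: rhs = 9, matching y values: 3, 16 (2 points).
  x = 4: rhs = 1, matching y values: 1, 18 (2 points).
  x = 5: rhs = 17, matching y values: 6, 13 (2 points).
  x = 6: rhs = 6, matching y values: 5, 14 (2 points).
  x = 7: rhs = 12, matching y values: none (0 points).
  x = 8: rhs = 3, matching y values: none (0 points).
  x = 9: rhs = 4, matching y values: 2, 17 (2 points).
  x = 10: rhs = 2, matching y values: none (0 points).
  x = 11: rhs = 3, matching y values: none (0 points).
  x = 12: rhs = 13, matching y values: none (0 points).
  x = 13: rhs = 0, matching y values: 0 (1 points).
  x = 14: rhs = 8, matching y values: none (0 points).
  x = 15: rhs = 5, matching y values: 9, 10 (2 points).
  x = 16: rhs = 16, matching y values: 4, 15 (2 points).
  x = 17: rhs = 9, matching y values: 3, 16 (2 points).
  x = 18: rhs = 9, matching y values: 3, 16 (2 points).
Total affine count: 23.
Full point count |E(F_19)| = 23 + 1 = 24.
Hasse bound: |24 − (19+1)| = |4| = 4 ≤ 2√19 ≈ 8.7178 ✓.


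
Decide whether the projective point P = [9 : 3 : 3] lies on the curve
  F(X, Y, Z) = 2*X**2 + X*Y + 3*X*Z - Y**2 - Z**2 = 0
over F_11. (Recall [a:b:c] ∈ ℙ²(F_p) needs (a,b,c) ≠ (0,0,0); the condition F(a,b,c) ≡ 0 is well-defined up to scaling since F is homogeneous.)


F(9,3,3) ≡ 10 (mod 11); P is NOT on the curve.

Evaluate F(9, 3, 3) term-by-term (mod 11).
  2*X**2 ↦ 2·81·1·1 = 162
  X*Y ↦ 1·9·3·1 = 27
  3*X*Z ↦ 3·9·1·3 = 81
  -Y**2 ↦ -1·1·9·1 = -9
  -Z**2 ↦ -1·1·1·9 = -9
Sum: F(9, 3, 3) = (162) + (27) + (81) + (-9) + (-9) = 252.
Reducing mod 11: 252 ≡ 10 (mod 11).
Since F(a, b, c) ≡ 10 ≠ 0 (mod 11), P does NOT lie on the curve.


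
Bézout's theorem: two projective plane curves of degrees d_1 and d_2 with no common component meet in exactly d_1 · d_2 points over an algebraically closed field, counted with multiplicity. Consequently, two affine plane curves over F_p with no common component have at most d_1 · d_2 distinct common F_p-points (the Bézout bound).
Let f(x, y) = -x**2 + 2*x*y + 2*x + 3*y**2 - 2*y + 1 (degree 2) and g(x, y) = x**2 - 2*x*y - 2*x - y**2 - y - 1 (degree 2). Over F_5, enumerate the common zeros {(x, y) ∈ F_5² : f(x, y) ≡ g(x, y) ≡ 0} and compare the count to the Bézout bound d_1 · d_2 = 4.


Common zeros: {(1, 4), (4, 4)}; count = 2; Bézout bound = 4.

deg(f) = 2, deg(g) = 2, so Bézout bound = 4.
Scan x ∈ F_5. For each x, list the y ∈ F_5 with f(x, y) ≡ 0 and those with g(x, y) ≡ 0 (mod 5); the common zeros in that column are the intersection.
  x = 0: f ≡ 0 at y ∈ ∅; g ≡ 0 at y ∈ ∅; common: ∅.
  x = 1: f ≡ 0 at y ∈ {1, 4}; g ≡ 0 at y ∈ {3, 4}; common: {4}.
  x = 2: f ≡ 0 at y ∈ ∅; g ≡ 0 at y ∈ {2, 3}; common: ∅.
  x = 3: f ≡ 0 at y ∈ {1}; g ≡ 0 at y ∈ ∅; common: ∅.
  x = 4: f ≡ 0 at y ∈ {4}; g ≡ 0 at y ∈ {2, 4}; common: {4}.
Collecting: common zeros = {(1, 4), (4, 4)}, so the count is 2.
Comparison with the Bézout bound: 2 ≤ 4 = deg(f)·deg(g), as expected for curves with no common component (the affine F_5-count falls short of the bound because intersections may lie at infinity, over extension fields, or carry multiplicity).


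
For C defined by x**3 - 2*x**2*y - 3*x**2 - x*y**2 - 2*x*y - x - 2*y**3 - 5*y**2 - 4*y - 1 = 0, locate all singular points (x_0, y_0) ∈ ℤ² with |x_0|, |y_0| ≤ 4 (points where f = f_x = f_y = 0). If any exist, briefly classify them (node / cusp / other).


Singular points: {(0, -1)}; classification: node.

Compute partial derivatives:
  f_x = 3*x**2 - 4*x*y - 6*x - y**2 - 2*y - 1.
  f_y = -2*x**2 - 2*x*y - 2*x - 6*y**2 - 10*y - 4.
Scan x_0 ∈ {−4, ..., 4}. For each x_0, f_y(x_0, y) is a polynomial in y; find its integer roots y ∈ {−4, ..., 4}, then test f_x and f at those candidates.
  x = -4: f_y(-4, y) = -6*y**2 - 2*y - 28; no integer root y with |y| ≤ 4.
  x = -3: f_y(-3, y) = -6*y**2 - 4*y - 16; no integer root y with |y| ≤ 4.
  x = -2: f_y(-2, y) = -6*y**2 - 6*y - 8; no integer root y with |y| ≤ 4.
  x = -1: f_y(-1, y) = -6*y**2 - 8*y - 4; no integer root y with |y| ≤ 4.
  x = 0: f_y(0, y) = -6*y**2 - 10*y - 4; vanishes at y ∈ {-1}. (0, -1): f_x = 0, f = 0 — SINGULAR.
  x = 1: f_y(1, y) = -6*y**2 - 12*y - 8; no integer root y with |y| ≤ 4.
  x = 2: f_y(2, y) = -6*y**2 - 14*y - 16; no integer root y with |y| ≤ 4.
  x = 3: f_y(3, y) = -6*y**2 - 16*y - 28; no integer root y with |y| ≤ 4.
  x = 4: f_y(4, y) = -6*y**2 - 18*y - 44; no integer root y with |y| ≤ 4.
Only singular point on the grid: (0, -1).
Classify: substitute x = 0 + u, y = -1 + v and expand: f = u**3 - 2*u**2*v - u**2 - u*v**2 - 2*v**3 + v**2.
No constant or linear terms (consistent with a singular point). Quadratic part: -u**2 + v**2. Cubic part: u**3 - 2*u**2*v - u*v**2 - 2*v**3.
The quadratic part v**2 - u**2 = (v − u)(v + u) splits into two distinct linear factors, so there are two distinct tangent lines y − -1 = ±(x − 0) — this is a node (ordinary double point).
Classification: node.


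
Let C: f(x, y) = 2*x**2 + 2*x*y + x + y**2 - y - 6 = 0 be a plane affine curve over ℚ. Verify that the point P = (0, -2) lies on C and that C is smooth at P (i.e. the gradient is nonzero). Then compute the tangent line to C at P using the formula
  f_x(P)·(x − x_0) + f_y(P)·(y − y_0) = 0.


Tangent line at P: -3*x - 5*y - 10 = 0.

Step 1: f(0, -2) = 0, so P lies on C.
Step 2: partial derivatives
  f_x(x, y) = 4*x + 2*y + 1, f_y(x, y) = 2*x + 2*y - 1.
  f_x(P) = -3, f_y(P) = -5 (gradient nonzero, so P is smooth).
Step 3: tangent line at P: -3·(x − 0) + -5·(y − -2) = 0.
Expanding: -3*x - 5*y - 10 = 0.


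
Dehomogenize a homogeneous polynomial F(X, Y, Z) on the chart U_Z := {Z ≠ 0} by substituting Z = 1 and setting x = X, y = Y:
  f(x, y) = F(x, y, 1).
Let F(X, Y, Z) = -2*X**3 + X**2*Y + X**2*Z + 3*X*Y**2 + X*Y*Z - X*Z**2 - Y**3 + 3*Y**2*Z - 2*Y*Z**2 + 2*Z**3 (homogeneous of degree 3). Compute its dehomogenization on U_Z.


f(x, y) = -2*x**3 + x**2*y + x**2 + 3*x*y**2 + x*y - x - y**3 + 3*y**2 - 2*y + 2

On U_Z we set Z = 1. Each monomial c·X^i·Y^j·Z^k in F becomes c·x^i·y^j·1^k = c·x^i·y^j.
Substituting Z = 1: F(X, Y, 1) = -2*x**3 + x**2*y + x**2 + 3*x*y**2 + x*y - x - y**3 + 3*y**2 - 2*y + 2.
Note: deg(f) ≤ deg(F) = 3; strict inequality happens when F is divisible by Z (lost terms).


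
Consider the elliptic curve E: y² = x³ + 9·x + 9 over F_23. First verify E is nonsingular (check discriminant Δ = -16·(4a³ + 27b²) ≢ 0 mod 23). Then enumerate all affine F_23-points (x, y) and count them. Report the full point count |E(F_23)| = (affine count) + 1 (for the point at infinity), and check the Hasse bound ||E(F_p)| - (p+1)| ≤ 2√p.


Affine points = {(0, 3), (0, 20), (2, 9), (2, 14), (5, 8), (5, 15), (6, 7), (6, 16), (7, 1), (7, 22), (8, 8), (8, 15), (10, 8), (10, 15), (11, 6), (11, 17), (13, 0), (14, 2), (14, 21), (15, 0), (18, 0), (19, 1), (19, 22), (20, 1), (20, 22), (21, 11), (21, 12)}; affine count = 27; |E(F_23)| = 28.

Discriminant check: Δ ∝ 4a³ + 27b² = 4·9³ + 27·9² = 4·729 + 27·81 ≡ 20 (mod 23). Nonzero ⇒ E is nonsingular.
For each x ∈ F_23, compute rhs = x³ + 9·x + 9 mod 23, then count y ∈ F_23 with y² ≡ rhs.
  x = 0: rhs = 9, matching y values: 3, 20 (2 points).
  x = 1: rhs = 19, matching y values: none (0 points).
  x = 2: rhs = 12, matching y values: 9, 14 (2 points).
  x = 3: rhs = 17, matching y values: none (0 points).
  x = 4: rhs = 17, matching y values: none (0 points).
  x = 5: rhs = 18, matching y values: 8, 15 (2 points).
  x = 6: rhs = 3, matching y values: 7, 16 (2 points).
  x = 7: rhs = 1, matching y values: 1, 22 (2 points).
  x = 8: rhs = 18, matching y values: 8, 15 (2 points).
  x = 9: rhs = 14, matching y values: none (0 points).
  x = 10: rhs = 18, matching y values: 8, 15 (2 points).
  x = 11: rhs = 13, matching y values: 6, 17 (2 points).
  x = 12: rhs = 5, matching y values: none (0 points).
  x = 13: rhs = 0, matching y values: 0 (1 points).
  x = 14: rhs = 4, matching y values: 2, 21 (2 points).
  x = 15: rhs = 0, matching y values: 0 (1 points).
  x = 16: rhs = 17, matching y values: none (0 points).
  x = 17: rhs = 15, matching y values: none (0 points).
  x = 18: rhs = 0, matching y values: 0 (1 points).
  x = 19: rhs = 1, matching y values: 1, 22 (2 points).
  x = 20: rhs = 1, matching y values: 1, 22 (2 points).
  x = 21: rhs = 6, matching y values: 11, 12 (2 points).
  x = 22: rhs = 22, matching y values: none (0 points).
Total affine count: 27.
Full point count |E(F_23)| = 27 + 1 = 28.
Hasse bound: |28 − (23+1)| = |4| = 4 ≤ 2√23 ≈ 9.5917 ✓.


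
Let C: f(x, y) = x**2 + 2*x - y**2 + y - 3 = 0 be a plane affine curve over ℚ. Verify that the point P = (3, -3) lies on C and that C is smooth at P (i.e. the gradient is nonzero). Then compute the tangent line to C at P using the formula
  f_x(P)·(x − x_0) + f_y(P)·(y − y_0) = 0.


Tangent line at P: 8*x + 7*y - 3 = 0.

Step 1: f(3, -3) = 0, so P lies on C.
Step 2: partial derivatives
  f_x(x, y) = 2*x + 2, f_y(x, y) = 1 - 2*y.
  f_x(P) = 8, f_y(P) = 7 (gradient nonzero, so P is smooth).
Step 3: tangent line at P: 8·(x − 3) + 7·(y − -3) = 0.
Expanding: 8*x + 7*y - 3 = 0.


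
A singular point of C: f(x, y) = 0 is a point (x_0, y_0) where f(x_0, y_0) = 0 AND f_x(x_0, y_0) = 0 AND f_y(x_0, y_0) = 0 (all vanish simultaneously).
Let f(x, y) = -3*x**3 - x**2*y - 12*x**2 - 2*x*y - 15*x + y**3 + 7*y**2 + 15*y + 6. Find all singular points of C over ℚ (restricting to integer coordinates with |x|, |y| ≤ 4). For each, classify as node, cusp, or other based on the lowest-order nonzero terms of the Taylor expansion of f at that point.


Singular points: {(-1, -2)}; classification: node.

Compute partial derivatives:
  f_x = -9*x**2 - 2*x*y - 24*x - 2*y - 15.
  f_y = -x**2 - 2*x + 3*y**2 + 14*y + 15.
Scan x_0 ∈ {−4, ..., 4}. For each x_0, f_y(x_0, y) is a polynomial in y; find its integer roots y ∈ {−4, ..., 4}, then test f_x and f at those candidates.
  x = -4: f_y(-4, y) = 3*y**2 + 14*y + 7; no integer root y with |y| ≤ 4.
  x = -3: f_y(-3, y) = 3*y**2 + 14*y + 12; no integer root y with |y| ≤ 4.
  x = -2: f_y(-2, y) = 3*y**2 + 14*y + 15; vanishes at y ∈ {-3}. (-2, -3): f_x = -9 ≠ 0.
  x = -1: f_y(-1, y) = 3*y**2 + 14*y + 16; vanishes at y ∈ {-2}. (-1, -2): f_x = 0, f = 0 — SINGULAR.
  x = 0: f_y(0, y) = 3*y**2 + 14*y + 15; vanishes at y ∈ {-3}. (0, -3): f_x = -9 ≠ 0.
  x = 1: f_y(1, y) = 3*y**2 + 14*y + 12; no integer root y with |y| ≤ 4.
  x = 2: f_y(2, y) = 3*y**2 + 14*y + 7; no integer root y with |y| ≤ 4.
  x = 3: f_y(3, y) = 3*y**2 + 14*y; vanishes at y ∈ {0}. (3, 0): f_x = -168 ≠ 0.
  x = 4: f_y(4, y) = 3*y**2 + 14*y - 9; no integer root y with |y| ≤ 4.
Only singular point on the grid: (-1, -2).
Classify: substitute x = -1 + u, y = -2 + v and expand: f = -3*u**3 - u**2*v - u**2 + v**3 + v**2.
No constant or linear terms (consistent with a singular point). Quadratic part: -u**2 + v**2. Cubic part: -3*u**3 - u**2*v + v**3.
The quadratic part v**2 - u**2 = (v − u)(v + u) splits into two distinct linear factors, so there are two distinct tangent lines y − -2 = ±(x − -1) — this is a node (ordinary double point).
Classification: node.


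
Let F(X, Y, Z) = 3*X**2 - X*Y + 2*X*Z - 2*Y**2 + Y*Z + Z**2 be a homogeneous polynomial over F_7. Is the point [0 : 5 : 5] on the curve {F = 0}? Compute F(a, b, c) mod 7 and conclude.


F(0,5,5) ≡ 0 (mod 7); P is on the curve.

Evaluate F(0, 5, 5) term-by-term (mod 7).
  3*X**2 ↦ 3·0·1·1 = 0
  -X*Y ↦ -1·0·5·1 = 0
  2*X*Z ↦ 2·0·1·5 = 0
  -2*Y**2 ↦ -2·1·25·1 = -50
  Y*Z ↦ 1·1·5·5 = 25
  Z**2 ↦ 1·1·1·25 = 25
Sum: F(0, 5, 5) = (0) + (0) + (0) + (-50) + (25) + (25) = 0.
Reducing mod 7: 0 ≡ 0 (mod 7).
Since F(a, b, c) ≡ 0 (mod 7), P lies on the curve.


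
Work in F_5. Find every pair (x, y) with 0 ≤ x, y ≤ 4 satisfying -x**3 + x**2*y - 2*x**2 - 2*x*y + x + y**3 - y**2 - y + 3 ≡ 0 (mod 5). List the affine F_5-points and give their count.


Affine F_5-points: {(0, 2), (3, 3), (4, 3)}; count = 3.

For each of the 25 pairs (x, y) ∈ F_5², evaluate f(x, y) mod 5. Record the zeros.
  x = 0: [0↦3, 1↦2, 2↦0, 3↦3, 4↦2]  zeros at y ∈ {2}
  x = 1: [0↦1, 1↦4, 2↦1, 3↦3, 4↦1]  zeros at y ∈ ∅
  x = 2: [0↦4, 1↦3, 2↦1, 3↦4, 4↦3]  zeros at y ∈ ∅
  x = 3: [0↦1, 1↦3, 2↦4, 3↦0, 4↦2]  zeros at y ∈ {3}
  x = 4: [0↦1, 1↦3, 2↦4, 3↦0, 4↦2]  zeros at y ∈ {3}
Collecting zeros: affine points = {(0, 2), (3, 3), (4, 3)}.
Total count |C(F_5)_aff| = 3.


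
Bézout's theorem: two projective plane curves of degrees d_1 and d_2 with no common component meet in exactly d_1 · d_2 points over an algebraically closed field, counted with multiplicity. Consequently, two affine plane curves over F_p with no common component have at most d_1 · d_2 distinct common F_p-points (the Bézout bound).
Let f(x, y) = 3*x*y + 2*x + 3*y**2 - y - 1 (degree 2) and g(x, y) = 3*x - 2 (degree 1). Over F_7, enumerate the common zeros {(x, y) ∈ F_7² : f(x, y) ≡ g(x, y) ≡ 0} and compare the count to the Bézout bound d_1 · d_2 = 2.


Common zeros: {(3, 3), (3, 6)}; count = 2; Bézout bound = 2.

deg(f) = 2, deg(g) = 1, so Bézout bound = 2.
Scan x ∈ F_7. For each x, list the y ∈ F_7 with f(x, y) ≡ 0 and those with g(x, y) ≡ 0 (mod 7); the common zeros in that column are the intersection.
  x = 0: f ≡ 0 at y ∈ ∅; g ≡ 0 at y ∈ ∅; common: ∅.
  x = 1: f ≡ 0 at y ∈ ∅; g ≡ 0 at y ∈ ∅; common: ∅.
  x = 2: f ≡ 0 at y ∈ ∅; g ≡ 0 at y ∈ ∅; common: ∅.
  x = 3: f ≡ 0 at y ∈ {3, 6}; g ≡ 0 at y ∈ {0, 1, 2, 3, 4, 5, 6}; common: {3, 6}.
  x = 4: f ≡ 0 at y ∈ {0, 1}; g ≡ 0 at y ∈ ∅; common: ∅.
  x = 5: f ≡ 0 at y ∈ {2, 5}; g ≡ 0 at y ∈ ∅; common: ∅.
  x = 6: f ≡ 0 at y ∈ ∅; g ≡ 0 at y ∈ ∅; common: ∅.
Collecting: common zeros = {(3, 3), (3, 6)}, so the count is 2.
Comparison with the Bézout bound: 2 ≤ 2 = deg(f)·deg(g), as expected for curves with no common component (the bound is attained).


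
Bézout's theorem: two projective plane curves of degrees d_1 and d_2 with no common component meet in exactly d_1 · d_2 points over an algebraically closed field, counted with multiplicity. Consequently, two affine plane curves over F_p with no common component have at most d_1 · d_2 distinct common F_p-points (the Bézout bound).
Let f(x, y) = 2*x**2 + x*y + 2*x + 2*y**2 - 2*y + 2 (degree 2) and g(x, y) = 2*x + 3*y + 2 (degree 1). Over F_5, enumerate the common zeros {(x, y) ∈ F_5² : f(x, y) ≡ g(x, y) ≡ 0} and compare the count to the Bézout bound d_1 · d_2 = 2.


Common zeros: ∅; count = 0; Bézout bound = 2.

deg(f) = 2, deg(g) = 1, so Bézout bound = 2.
Scan x ∈ F_5. For each x, list the y ∈ F_5 with f(x, y) ≡ 0 and those with g(x, y) ≡ 0 (mod 5); the common zeros in that column are the intersection.
  x = 0: f ≡ 0 at y ∈ ∅; g ≡ 0 at y ∈ {1}; common: ∅.
  x = 1: f ≡ 0 at y ∈ ∅; g ≡ 0 at y ∈ {2}; common: ∅.
  x = 2: f ≡ 0 at y ∈ ∅; g ≡ 0 at y ∈ {3}; common: ∅.
  x = 3: f ≡ 0 at y ∈ ∅; g ≡ 0 at y ∈ {4}; common: ∅.
  x = 4: f ≡ 0 at y ∈ ∅; g ≡ 0 at y ∈ {0}; common: ∅.
Collecting: common zeros = ∅, so the count is 0.
Comparison with the Bézout bound: 0 ≤ 2 = deg(f)·deg(g), as expected for curves with no common component (the affine F_5-count falls short of the bound because intersections may lie at infinity, over extension fields, or carry multiplicity).


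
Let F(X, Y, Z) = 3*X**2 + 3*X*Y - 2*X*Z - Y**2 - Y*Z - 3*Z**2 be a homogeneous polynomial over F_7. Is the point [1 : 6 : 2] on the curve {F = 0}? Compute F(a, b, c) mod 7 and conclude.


F(1,6,2) ≡ 6 (mod 7); P is NOT on the curve.

Evaluate F(1, 6, 2) term-by-term (mod 7).
  3*X**2 ↦ 3·1·1·1 = 3
  3*X*Y ↦ 3·1·6·1 = 18
  -2*X*Z ↦ -2·1·1·2 = -4
  -Y**2 ↦ -1·1·36·1 = -36
  -Y*Z ↦ -1·1·6·2 = -12
  -3*Z**2 ↦ -3·1·1·4 = -12
Sum: F(1, 6, 2) = (3) + (18) + (-4) + (-36) + (-12) + (-12) = -43.
Reducing mod 7: -43 ≡ 6 (mod 7).
Since F(a, b, c) ≡ 6 ≠ 0 (mod 7), P does NOT lie on the curve.


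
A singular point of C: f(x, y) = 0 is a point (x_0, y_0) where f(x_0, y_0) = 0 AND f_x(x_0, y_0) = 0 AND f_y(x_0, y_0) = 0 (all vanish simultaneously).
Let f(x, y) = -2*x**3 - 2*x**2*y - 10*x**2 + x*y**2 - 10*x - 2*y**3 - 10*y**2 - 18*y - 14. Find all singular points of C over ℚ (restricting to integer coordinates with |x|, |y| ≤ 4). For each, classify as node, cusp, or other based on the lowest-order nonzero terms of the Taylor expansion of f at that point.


Singular points: {(-1, -2)}; classification: cusp.

Compute partial derivatives:
  f_x = -6*x**2 - 4*x*y - 20*x + y**2 - 10.
  f_y = -2*x**2 + 2*x*y - 6*y**2 - 20*y - 18.
Scan x_0 ∈ {−4, ..., 4}. For each x_0, f_y(x_0, y) is a polynomial in y; find its integer roots y ∈ {−4, ..., 4}, then test f_x and f at those candidates.
  x = -4: f_y(-4, y) = -6*y**2 - 28*y - 50; no integer root y with |y| ≤ 4.
  x = -3: f_y(-3, y) = -6*y**2 - 26*y - 36; no integer root y with |y| ≤ 4.
  x = -2: f_y(-2, y) = -6*y**2 - 24*y - 26; no integer root y with |y| ≤ 4.
  x = -1: f_y(-1, y) = -6*y**2 - 22*y - 20; vanishes at y ∈ {-2}. (-1, -2): f_x = 0, f = 0 — SINGULAR.
  x = 0: f_y(0, y) = -6*y**2 - 20*y - 18; no integer root y with |y| ≤ 4.
  x = 1: f_y(1, y) = -6*y**2 - 18*y - 20; no integer root y with |y| ≤ 4.
  x = 2: f_y(2, y) = -6*y**2 - 16*y - 26; no integer root y with |y| ≤ 4.
  x = 3: f_y(3, y) = -6*y**2 - 14*y - 36; no integer root y with |y| ≤ 4.
  x = 4: f_y(4, y) = -6*y**2 - 12*y - 50; no integer root y with |y| ≤ 4.
Only singular point on the grid: (-1, -2).
Classify: substitute x = -1 + u, y = -2 + v and expand: f = -2*u**3 - 2*u**2*v + u*v**2 - 2*v**3 + v**2.
No constant or linear terms (consistent with a singular point). Quadratic part: v**2. Cubic part: -2*u**3 - 2*u**2*v + u*v**2 - 2*v**3.
The quadratic part v**2 is a perfect square, so there is a single (double) tangent line v = 0, i.e. y = -2. Restricting the cubic part to that line (v = 0) leaves -2*u**3 ≠ 0, so f is not divisible by v and the branch is v² ≈ 2*u**3 to lowest order — this is a cusp.
Classification: cusp.
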